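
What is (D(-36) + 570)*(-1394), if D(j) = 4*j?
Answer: -593844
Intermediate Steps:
(D(-36) + 570)*(-1394) = (4*(-36) + 570)*(-1394) = (-144 + 570)*(-1394) = 426*(-1394) = -593844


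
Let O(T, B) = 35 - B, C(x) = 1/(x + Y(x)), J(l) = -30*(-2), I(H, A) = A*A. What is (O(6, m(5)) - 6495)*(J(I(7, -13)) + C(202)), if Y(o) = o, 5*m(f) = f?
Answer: -156621101/404 ≈ -3.8768e+5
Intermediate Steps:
m(f) = f/5
I(H, A) = A²
J(l) = 60
C(x) = 1/(2*x) (C(x) = 1/(x + x) = 1/(2*x))
(O(6, m(5)) - 6495)*(J(I(7, -13)) + C(202)) = ((35 - 5/5) - 6495)*(60 + (½)/202) = ((35 - 1*1) - 6495)*(60 + (½)*(1/202)) = ((35 - 1) - 6495)*(60 + 1/404) = (34 - 6495)*(24241/404) = -6461*24241/404 = -156621101/404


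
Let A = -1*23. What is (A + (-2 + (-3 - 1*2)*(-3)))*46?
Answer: -460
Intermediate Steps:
A = -23
(A + (-2 + (-3 - 1*2)*(-3)))*46 = (-23 + (-2 + (-3 - 1*2)*(-3)))*46 = (-23 + (-2 + (-3 - 2)*(-3)))*46 = (-23 + (-2 - 5*(-3)))*46 = (-23 + (-2 + 15))*46 = (-23 + 13)*46 = -10*46 = -460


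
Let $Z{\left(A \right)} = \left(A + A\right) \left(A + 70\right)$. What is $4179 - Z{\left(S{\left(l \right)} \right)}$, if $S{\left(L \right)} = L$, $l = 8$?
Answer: $2931$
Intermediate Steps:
$Z{\left(A \right)} = 2 A \left(70 + A\right)$
$4179 - Z{\left(S{\left(l \right)} \right)} = 4179 - 2 \cdot 8 \left(70 + 8\right) = 4179 - 2 \cdot 8 \cdot 78 = 4179 - 1248 = 2931$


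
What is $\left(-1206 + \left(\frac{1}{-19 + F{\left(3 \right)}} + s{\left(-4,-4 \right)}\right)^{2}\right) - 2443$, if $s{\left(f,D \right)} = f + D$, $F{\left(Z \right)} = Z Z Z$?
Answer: $- \frac{229567}{64} \approx -3587.0$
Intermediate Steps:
$F{\left(Z \right)} = Z^{3}$ ($F{\left(Z \right)} = Z^{2} Z = Z^{3}$)
$s{\left(f,D \right)} = D + f$
$\left(-1206 + \left(\frac{1}{-19 + F{\left(3 \right)}} + s{\left(-4,-4 \right)}\right)^{2}\right) - 2443 = \left(-1206 + \left(\frac{1}{-19 + 3^{3}} - 8\right)^{2}\right) - 2443 = \left(-1206 + \left(\frac{1}{-19 + 27} - 8\right)^{2}\right) - 2443 = \left(-1206 + \left(\frac{1}{8} - 8\right)^{2}\right) - 2443 = \left(-1206 + \left(- \frac{63}{8}\right)^{2}\right) - 2443 = \left(-1206 + \frac{3969}{64}\right) - 2443 = - \frac{73215}{64} - 2443 = - \frac{229567}{64}$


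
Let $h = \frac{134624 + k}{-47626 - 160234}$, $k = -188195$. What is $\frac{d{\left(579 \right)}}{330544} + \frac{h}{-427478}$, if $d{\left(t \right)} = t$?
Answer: $\frac{6428708944587}{3671334733791440} \approx 0.0017511$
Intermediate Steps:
$h = \frac{53571}{207860}$ ($h = \frac{134624 - 188195}{-47626 - 160234} = - \frac{53571}{-207860} = \left(-53571\right) \left(- \frac{1}{207860}\right) = \frac{53571}{207860} \approx 0.25773$)
$\frac{d{\left(579 \right)}}{330544} + \frac{h}{-427478} = \frac{579}{330544} + \frac{53571}{207860 \left(-427478\right)} = 579 \cdot \frac{1}{330544} + \frac{53571}{207860} \left(- \frac{1}{427478}\right) = \frac{579}{330544} - \frac{53571}{88855577080} = \frac{6428708944587}{3671334733791440}$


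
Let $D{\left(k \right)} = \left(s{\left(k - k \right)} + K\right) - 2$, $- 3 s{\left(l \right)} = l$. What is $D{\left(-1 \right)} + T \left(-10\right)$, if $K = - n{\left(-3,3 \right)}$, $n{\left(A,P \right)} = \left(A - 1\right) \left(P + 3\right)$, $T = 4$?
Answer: $-18$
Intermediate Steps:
$s{\left(l \right)} = - \frac{l}{3}$
$n{\left(A,P \right)} = \left(-1 + A\right) \left(3 + P\right)$
$K = 24$ ($K = - (-3 - 3 + 3 \left(-3\right) - 9) = - (-3 - 3 - 9 - 9) = \left(-1\right) \left(-24\right) = 24$)
$D{\left(k \right)} = 22$ ($D{\left(k \right)} = \left(- \frac{k - k}{3} + 24\right) - 2 = \left(\left(- \frac{1}{3}\right) 0 + 24\right) - 2 = \left(0 + 24\right) - 2 = 24 - 2 = 22$)
$D{\left(-1 \right)} + T \left(-10\right) = 22 + 4 \left(-10\right) = 22 - 40 = -18$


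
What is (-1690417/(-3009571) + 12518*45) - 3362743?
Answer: -8425090682826/3009571 ≈ -2.7994e+6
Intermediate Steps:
(-1690417/(-3009571) + 12518*45) - 3362743 = (-1690417*(-1/3009571) + 563310) - 3362743 = (1690417/3009571 + 563310) - 3362743 = 1695323130427/3009571 - 3362743 = -8425090682826/3009571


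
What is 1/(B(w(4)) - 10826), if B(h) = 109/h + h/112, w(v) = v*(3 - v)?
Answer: -7/75973 ≈ -9.2138e-5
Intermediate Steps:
B(h) = 109/h + h/112 (B(h) = 109/h + h*(1/112) = 109/h + h/112)
1/(B(w(4)) - 10826) = 1/((109/((4*(3 - 1*4))) + (4*(3 - 1*4))/112) - 10826) = 1/((109/((4*(3 - 4))) + (4*(3 - 4))/112) - 10826) = 1/((109/((4*(-1))) + (4*(-1))/112) - 10826) = 1/((109/(-4) + (1/112)*(-4)) - 10826) = 1/((109*(-¼) - 1/28) - 10826) = 1/((-109/4 - 1/28) - 10826) = 1/(-191/7 - 10826) = 1/(-75973/7) = -7/75973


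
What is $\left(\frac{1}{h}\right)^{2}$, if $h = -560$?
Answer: $\frac{1}{313600} \approx 3.1888 \cdot 10^{-6}$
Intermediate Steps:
$\left(\frac{1}{h}\right)^{2} = \left(\frac{1}{-560}\right)^{2} = \left(- \frac{1}{560}\right)^{2} = \frac{1}{313600}$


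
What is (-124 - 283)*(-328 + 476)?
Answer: -60236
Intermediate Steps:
(-124 - 283)*(-328 + 476) = -407*148 = -60236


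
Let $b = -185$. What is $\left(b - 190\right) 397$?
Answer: $-148875$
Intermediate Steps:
$\left(b - 190\right) 397 = \left(-185 - 190\right) 397 = \left(-375\right) 397 = -148875$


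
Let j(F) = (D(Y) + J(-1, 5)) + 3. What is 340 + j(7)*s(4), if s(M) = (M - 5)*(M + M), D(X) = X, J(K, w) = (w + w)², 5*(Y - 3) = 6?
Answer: -2588/5 ≈ -517.60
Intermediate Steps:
Y = 21/5 (Y = 3 + (⅕)*6 = 3 + 6/5 = 21/5 ≈ 4.2000)
J(K, w) = 4*w² (J(K, w) = (2*w)² = 4*w²)
s(M) = 2*M*(-5 + M) (s(M) = (-5 + M)*(2*M) = 2*M*(-5 + M))
j(F) = 536/5 (j(F) = (21/5 + 4*5²) + 3 = (21/5 + 4*25) + 3 = (21/5 + 100) + 3 = 521/5 + 3 = 536/5)
340 + j(7)*s(4) = 340 + 536*(2*4*(-5 + 4))/5 = 340 + 536*(2*4*(-1))/5 = 340 + (536/5)*(-8) = 340 - 4288/5 = -2588/5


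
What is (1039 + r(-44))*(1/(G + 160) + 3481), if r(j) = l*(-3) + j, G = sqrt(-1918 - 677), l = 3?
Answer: 19354579526/5639 - 986*I*sqrt(2595)/28195 ≈ 3.4323e+6 - 1.7815*I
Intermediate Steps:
G = I*sqrt(2595) (G = sqrt(-2595) = I*sqrt(2595) ≈ 50.941*I)
r(j) = -9 + j (r(j) = 3*(-3) + j = -9 + j)
(1039 + r(-44))*(1/(G + 160) + 3481) = (1039 + (-9 - 44))*(1/(I*sqrt(2595) + 160) + 3481) = (1039 - 53)*(1/(160 + I*sqrt(2595)) + 3481) = 986*(3481 + 1/(160 + I*sqrt(2595))) = 3432266 + 986/(160 + I*sqrt(2595))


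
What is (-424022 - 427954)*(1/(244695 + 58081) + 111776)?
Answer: -3604187574579969/37847 ≈ -9.5230e+10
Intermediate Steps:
(-424022 - 427954)*(1/(244695 + 58081) + 111776) = -851976*(1/302776 + 111776) = -851976*33843090177/302776 = -3604187574579969/37847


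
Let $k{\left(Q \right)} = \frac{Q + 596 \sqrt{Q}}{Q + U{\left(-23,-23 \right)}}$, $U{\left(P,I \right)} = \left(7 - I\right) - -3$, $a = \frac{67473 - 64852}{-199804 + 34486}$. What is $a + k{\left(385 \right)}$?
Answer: $\frac{1421633}{1570521} + \frac{298 \sqrt{385}}{209} \approx 28.882$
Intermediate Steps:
$a = - \frac{2621}{165318}$ ($a = \frac{2621}{-165318} = 2621 \left(- \frac{1}{165318}\right) = - \frac{2621}{165318} \approx -0.015854$)
$U{\left(P,I \right)} = 10 - I$ ($U{\left(P,I \right)} = \left(7 - I\right) + 3 = 10 - I$)
$k{\left(Q \right)} = \frac{Q + 596 \sqrt{Q}}{33 + Q}$ ($k{\left(Q \right)} = \frac{Q + 596 \sqrt{Q}}{Q + \left(10 - -23\right)} = \frac{Q + 596 \sqrt{Q}}{Q + \left(10 + 23\right)} = \frac{Q + 596 \sqrt{Q}}{Q + 33} = \frac{Q + 596 \sqrt{Q}}{33 + Q}$)
$a + k{\left(385 \right)} = - \frac{2621}{165318} + \frac{385 + 596 \sqrt{385}}{33 + 385} = - \frac{2621}{165318} + \frac{385 + 596 \sqrt{385}}{418} = - \frac{2621}{165318} + \left(\frac{35}{38} + \frac{298 \sqrt{385}}{209}\right) = \frac{1421633}{1570521} + \frac{298 \sqrt{385}}{209}$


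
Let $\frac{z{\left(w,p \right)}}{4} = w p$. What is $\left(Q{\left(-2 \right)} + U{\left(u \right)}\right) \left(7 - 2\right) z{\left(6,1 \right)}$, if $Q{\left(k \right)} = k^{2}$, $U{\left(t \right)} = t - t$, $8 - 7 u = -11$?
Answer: $480$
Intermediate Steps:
$u = \frac{19}{7}$ ($u = \frac{8}{7} - - \frac{11}{7} = \frac{8}{7} + \frac{11}{7} = \frac{19}{7} \approx 2.7143$)
$U{\left(t \right)} = 0$
$z{\left(w,p \right)} = 4 p w$ ($z{\left(w,p \right)} = 4 w p = 4 p w$)
$\left(Q{\left(-2 \right)} + U{\left(u \right)}\right) \left(7 - 2\right) z{\left(6,1 \right)} = \left(\left(-2\right)^{2} + 0\right) \left(7 - 2\right) 4 \cdot 1 \cdot 6 = \left(4 + 0\right) 5 \cdot 24 = 4 \cdot 120 = 480$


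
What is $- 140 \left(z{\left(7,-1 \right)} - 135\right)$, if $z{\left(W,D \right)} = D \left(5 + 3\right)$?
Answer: $20020$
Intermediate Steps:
$z{\left(W,D \right)} = 8 D$ ($z{\left(W,D \right)} = D 8 = 8 D$)
$- 140 \left(z{\left(7,-1 \right)} - 135\right) = - 140 \left(8 \left(-1\right) - 135\right) = - 140 \left(-8 - 135\right) = \left(-140\right) \left(-143\right) = 20020$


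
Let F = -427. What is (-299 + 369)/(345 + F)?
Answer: -35/41 ≈ -0.85366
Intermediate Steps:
(-299 + 369)/(345 + F) = (-299 + 369)/(345 - 427) = 70/(-82) = 70*(-1/82) = -35/41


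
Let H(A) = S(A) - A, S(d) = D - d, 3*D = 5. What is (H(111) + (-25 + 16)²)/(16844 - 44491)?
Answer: 418/82941 ≈ 0.0050397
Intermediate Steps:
D = 5/3 (D = (⅓)*5 = 5/3 ≈ 1.6667)
S(d) = 5/3 - d
H(A) = 5/3 - 2*A (H(A) = (5/3 - A) - A = 5/3 - 2*A)
(H(111) + (-25 + 16)²)/(16844 - 44491) = ((5/3 - 2*111) + (-25 + 16)²)/(16844 - 44491) = ((5/3 - 222) + (-9)²)/(-27647) = (-661/3 + 81)*(-1/27647) = -418/3*(-1/27647) = 418/82941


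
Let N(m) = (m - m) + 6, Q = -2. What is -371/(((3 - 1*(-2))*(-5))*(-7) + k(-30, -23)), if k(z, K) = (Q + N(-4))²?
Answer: -371/191 ≈ -1.9424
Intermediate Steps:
N(m) = 6 (N(m) = 0 + 6 = 6)
k(z, K) = 16 (k(z, K) = (-2 + 6)² = 4² = 16)
-371/(((3 - 1*(-2))*(-5))*(-7) + k(-30, -23)) = -371/(((3 - 1*(-2))*(-5))*(-7) + 16) = -371/(((3 + 2)*(-5))*(-7) + 16) = -371/((5*(-5))*(-7) + 16) = -371/(-25*(-7) + 16) = -371/(175 + 16) = -371/191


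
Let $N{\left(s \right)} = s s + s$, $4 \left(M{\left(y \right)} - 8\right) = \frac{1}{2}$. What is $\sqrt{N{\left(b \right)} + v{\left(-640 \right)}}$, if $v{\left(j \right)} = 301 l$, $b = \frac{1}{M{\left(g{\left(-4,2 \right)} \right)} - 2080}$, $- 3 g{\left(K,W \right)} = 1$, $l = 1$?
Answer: $\frac{\sqrt{82693785589}}{16575} \approx 17.349$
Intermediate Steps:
$g{\left(K,W \right)} = - \frac{1}{3}$ ($g{\left(K,W \right)} = \left(- \frac{1}{3}\right) 1 = - \frac{1}{3}$)
$M{\left(y \right)} = \frac{65}{8}$ ($M{\left(y \right)} = 8 + \frac{1}{4 \cdot 2} = 8 + \frac{1}{4} \cdot \frac{1}{2} = 8 + \frac{1}{8} = \frac{65}{8}$)
$b = - \frac{8}{16575}$ ($b = \frac{1}{\frac{65}{8} - 2080} = \frac{1}{- \frac{16575}{8}} = - \frac{8}{16575} \approx -0.00048265$)
$N{\left(s \right)} = s + s^{2}$ ($N{\left(s \right)} = s^{2} + s = s + s^{2}$)
$v{\left(j \right)} = 301$ ($v{\left(j \right)} = 301 \cdot 1 = 301$)
$\sqrt{N{\left(b \right)} + v{\left(-640 \right)}} = \sqrt{- \frac{8 \left(1 - \frac{8}{16575}\right)}{16575} + 301} = \sqrt{\left(- \frac{8}{16575}\right) \frac{16567}{16575} + 301} = \sqrt{- \frac{132536}{274730625} + 301} = \sqrt{\frac{82693785589}{274730625}} = \frac{\sqrt{82693785589}}{16575}$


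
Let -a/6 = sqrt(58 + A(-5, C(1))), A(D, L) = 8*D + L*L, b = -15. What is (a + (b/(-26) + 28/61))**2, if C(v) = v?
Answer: 1723230313/2515396 - 9858*sqrt(19)/793 ≈ 630.89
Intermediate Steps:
A(D, L) = L**2 + 8*D (A(D, L) = 8*D + L**2 = L**2 + 8*D)
a = -6*sqrt(19) (a = -6*sqrt(58 + (1**2 + 8*(-5))) = -6*sqrt(58 + (1 - 40)) = -6*sqrt(58 - 39) = -6*sqrt(19) ≈ -26.153)
(a + (b/(-26) + 28/61))**2 = (-6*sqrt(19) + (-15/(-26) + 28/61))**2 = (-6*sqrt(19) + (-15*(-1/26) + 28*(1/61)))**2 = (-6*sqrt(19) + (15/26 + 28/61))**2 = (-6*sqrt(19) + 1643/1586)**2 = (1643/1586 - 6*sqrt(19))**2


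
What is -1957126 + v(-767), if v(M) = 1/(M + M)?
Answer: -3002231285/1534 ≈ -1.9571e+6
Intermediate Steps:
v(M) = 1/(2*M)
-1957126 + v(-767) = -1957126 + (½)/(-767) = -1957126 + (½)*(-1/767) = -1957126 - 1/1534 = -3002231285/1534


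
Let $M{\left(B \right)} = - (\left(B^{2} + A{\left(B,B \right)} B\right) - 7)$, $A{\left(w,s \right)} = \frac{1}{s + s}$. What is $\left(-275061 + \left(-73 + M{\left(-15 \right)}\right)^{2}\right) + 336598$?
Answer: $\frac{586037}{4} \approx 1.4651 \cdot 10^{5}$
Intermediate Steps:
$A{\left(w,s \right)} = \frac{1}{2 s}$
$M{\left(B \right)} = \frac{13}{2} - B^{2}$ ($M{\left(B \right)} = - (\left(B^{2} + \frac{1}{2 B} B\right) - 7) = - (\left(B^{2} + \frac{1}{2}\right) - 7) = - (\left(\frac{1}{2} + B^{2}\right) - 7) = - (- \frac{13}{2} + B^{2}) = \frac{13}{2} - B^{2}$)
$\left(-275061 + \left(-73 + M{\left(-15 \right)}\right)^{2}\right) + 336598 = \left(-275061 + \left(-73 + \left(\frac{13}{2} - \left(-15\right)^{2}\right)\right)^{2}\right) + 336598 = \left(-275061 + \left(-73 + \left(\frac{13}{2} - 225\right)\right)^{2}\right) + 336598 = \left(-275061 + \left(-73 - \frac{437}{2}\right)^{2}\right) + 336598 = \left(-275061 + \left(- \frac{583}{2}\right)^{2}\right) + 336598 = \left(-275061 + \frac{339889}{4}\right) + 336598 = - \frac{760355}{4} + 336598 = \frac{586037}{4}$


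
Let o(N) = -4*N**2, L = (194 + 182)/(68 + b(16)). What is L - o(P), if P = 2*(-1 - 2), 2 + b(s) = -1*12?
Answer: 4076/27 ≈ 150.96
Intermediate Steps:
b(s) = -14 (b(s) = -2 - 1*12 = -2 - 12 = -14)
P = -6 (P = 2*(-3) = -6)
L = 188/27 (L = (194 + 182)/(68 - 14) = 376/54 = 376*(1/54) = 188/27 ≈ 6.9630)
L - o(P) = 188/27 - (-4)*(-6)**2 = 188/27 - (-4)*36 = 188/27 - 1*(-144) = 188/27 + 144 = 4076/27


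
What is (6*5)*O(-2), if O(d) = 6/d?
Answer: -90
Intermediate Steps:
(6*5)*O(-2) = (6*5)*(6/(-2)) = 30*(6*(-½)) = 30*(-3) = -90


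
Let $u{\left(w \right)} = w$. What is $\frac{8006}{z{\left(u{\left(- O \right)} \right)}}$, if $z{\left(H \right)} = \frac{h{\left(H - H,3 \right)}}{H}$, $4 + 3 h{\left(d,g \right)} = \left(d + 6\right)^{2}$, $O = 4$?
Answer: $- \frac{12009}{4} \approx -3002.3$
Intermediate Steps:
$h{\left(d,g \right)} = - \frac{4}{3} + \frac{\left(6 + d\right)^{2}}{3}$ ($h{\left(d,g \right)} = - \frac{4}{3} + \frac{\left(d + 6\right)^{2}}{3} = - \frac{4}{3} + \frac{\left(6 + d\right)^{2}}{3}$)
$z{\left(H \right)} = \frac{32}{3 H}$ ($z{\left(H \right)} = \frac{- \frac{4}{3} + \frac{\left(6 + \left(H - H\right)\right)^{2}}{3}}{H} = \frac{- \frac{4}{3} + \frac{\left(6 + 0\right)^{2}}{3}}{H} = \frac{- \frac{4}{3} + \frac{6^{2}}{3}}{H} = \frac{- \frac{4}{3} + \frac{1}{3} \cdot 36}{H} = \frac{- \frac{4}{3} + 12}{H} = \frac{32}{3 H}$)
$\frac{8006}{z{\left(u{\left(- O \right)} \right)}} = \frac{8006}{\frac{32}{3} \frac{1}{\left(-1\right) 4}} = \frac{8006}{\frac{32}{3} \frac{1}{-4}} = \frac{8006}{\frac{32}{3} \left(- \frac{1}{4}\right)} = \frac{8006}{- \frac{8}{3}} = 8006 \left(- \frac{3}{8}\right) = - \frac{12009}{4}$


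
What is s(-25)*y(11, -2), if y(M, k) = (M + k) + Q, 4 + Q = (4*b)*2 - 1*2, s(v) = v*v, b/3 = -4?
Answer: -58125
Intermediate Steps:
b = -12 (b = 3*(-4) = -12)
s(v) = v²
Q = -102 (Q = -4 + ((4*(-12))*2 - 1*2) = -4 + (-48*2 - 2) = -4 + (-96 - 2) = -4 - 98 = -102)
y(M, k) = -102 + M + k (y(M, k) = (M + k) - 102 = -102 + M + k)
s(-25)*y(11, -2) = (-25)²*(-102 + 11 - 2) = 625*(-93) = -58125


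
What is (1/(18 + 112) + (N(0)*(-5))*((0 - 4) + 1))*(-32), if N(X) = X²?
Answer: -16/65 ≈ -0.24615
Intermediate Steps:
(1/(18 + 112) + (N(0)*(-5))*((0 - 4) + 1))*(-32) = (1/(18 + 112) + (0²*(-5))*((0 - 4) + 1))*(-32) = (1/130 + (0*(-5))*(-4 + 1))*(-32) = (1/130 + 0*(-3))*(-32) = (1/130 + 0)*(-32) = (1/130)*(-32) = -16/65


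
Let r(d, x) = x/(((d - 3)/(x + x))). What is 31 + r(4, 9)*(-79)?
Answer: -12767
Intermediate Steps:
r(d, x) = 2*x²/(-3 + d) (r(d, x) = x/(((-3 + d)/((2*x)))) = x/(((-3 + d)*(1/(2*x)))) = x/(((-3 + d)/(2*x))) = x*(2*x/(-3 + d)) = 2*x²/(-3 + d))
31 + r(4, 9)*(-79) = 31 + (2*9²/(-3 + 4))*(-79) = 31 + (2*81/1)*(-79) = 31 + (2*81*1)*(-79) = 31 + 162*(-79) = 31 - 12798 = -12767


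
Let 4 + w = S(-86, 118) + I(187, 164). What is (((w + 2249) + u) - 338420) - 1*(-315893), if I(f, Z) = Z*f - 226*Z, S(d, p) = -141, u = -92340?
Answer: -119159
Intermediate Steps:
I(f, Z) = -226*Z + Z*f
w = -6541 (w = -4 + (-141 + 164*(-226 + 187)) = -4 + (-141 + 164*(-39)) = -4 + (-141 - 6396) = -4 - 6537 = -6541)
(((w + 2249) + u) - 338420) - 1*(-315893) = (((-6541 + 2249) - 92340) - 338420) - 1*(-315893) = ((-4292 - 92340) - 338420) + 315893 = (-96632 - 338420) + 315893 = -435052 + 315893 = -119159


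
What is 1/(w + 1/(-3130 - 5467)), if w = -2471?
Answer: -8597/21243188 ≈ -0.00040469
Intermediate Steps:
1/(w + 1/(-3130 - 5467)) = 1/(-2471 + 1/(-3130 - 5467)) = 1/(-2471 + 1/(-8597)) = 1/(-2471 - 1/8597) = 1/(-21243188/8597) = -8597/21243188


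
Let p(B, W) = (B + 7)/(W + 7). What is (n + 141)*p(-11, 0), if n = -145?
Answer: 16/7 ≈ 2.2857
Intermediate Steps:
p(B, W) = (7 + B)/(7 + W)
(n + 141)*p(-11, 0) = (-145 + 141)*((7 - 11)/(7 + 0)) = -4*(-4)/7 = -4*(-4/7) = 16/7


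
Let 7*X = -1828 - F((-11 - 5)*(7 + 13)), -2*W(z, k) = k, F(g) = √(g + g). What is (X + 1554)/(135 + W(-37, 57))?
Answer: 18100/1491 - 16*I*√10/1491 ≈ 12.14 - 0.033935*I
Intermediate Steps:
F(g) = √2*√g (F(g) = √(2*g) = √2*√g)
W(z, k) = -k/2
X = -1828/7 - 8*I*√10/7 (X = (-1828 - √2*√((-11 - 5)*(7 + 13)))/7 = (-1828 - √2*√(-16*20))/7 = (-1828 - √2*√(-320))/7 = (-1828 - √2*8*I*√5)/7 = (-1828 - 8*I*√10)/7 = -1828/7 - 8*I*√10/7 ≈ -261.14 - 3.614*I)
(X + 1554)/(135 + W(-37, 57)) = ((-1828/7 - 8*I*√10/7) + 1554)/(135 - ½*57) = (9050/7 - 8*I*√10/7)/(135 - 57/2) = (9050/7 - 8*I*√10/7)/(213/2) = (9050/7 - 8*I*√10/7)*(2/213) = 18100/1491 - 16*I*√10/1491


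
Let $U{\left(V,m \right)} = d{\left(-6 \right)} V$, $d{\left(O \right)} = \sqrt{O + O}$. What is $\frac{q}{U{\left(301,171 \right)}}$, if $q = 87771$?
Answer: $- \frac{29257 i \sqrt{3}}{602} \approx - 84.177 i$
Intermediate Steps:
$d{\left(O \right)} = \sqrt{2} \sqrt{O}$ ($d{\left(O \right)} = \sqrt{2 O} = \sqrt{2} \sqrt{O}$)
$U{\left(V,m \right)} = 2 i V \sqrt{3}$ ($U{\left(V,m \right)} = \sqrt{2} \sqrt{-6} V = \sqrt{2} i \sqrt{6} V = 2 i \sqrt{3} V = 2 i V \sqrt{3}$)
$\frac{q}{U{\left(301,171 \right)}} = \frac{87771}{2 i 301 \sqrt{3}} = \frac{87771}{602 i \sqrt{3}} = 87771 \left(- \frac{i \sqrt{3}}{1806}\right) = - \frac{29257 i \sqrt{3}}{602}$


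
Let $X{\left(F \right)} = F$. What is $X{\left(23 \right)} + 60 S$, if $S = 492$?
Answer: $29543$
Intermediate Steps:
$X{\left(23 \right)} + 60 S = 23 + 60 \cdot 492 = 23 + 29520 = 29543$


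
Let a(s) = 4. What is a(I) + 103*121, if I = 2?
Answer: 12467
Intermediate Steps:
a(I) + 103*121 = 4 + 103*121 = 4 + 12463 = 12467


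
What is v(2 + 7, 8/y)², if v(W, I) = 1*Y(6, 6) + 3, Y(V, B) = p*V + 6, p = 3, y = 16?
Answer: 729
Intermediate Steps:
Y(V, B) = 6 + 3*V (Y(V, B) = 3*V + 6 = 6 + 3*V)
v(W, I) = 27 (v(W, I) = 1*(6 + 3*6) + 3 = 1*(6 + 18) + 3 = 1*24 + 3 = 24 + 3 = 27)
v(2 + 7, 8/y)² = 27² = 729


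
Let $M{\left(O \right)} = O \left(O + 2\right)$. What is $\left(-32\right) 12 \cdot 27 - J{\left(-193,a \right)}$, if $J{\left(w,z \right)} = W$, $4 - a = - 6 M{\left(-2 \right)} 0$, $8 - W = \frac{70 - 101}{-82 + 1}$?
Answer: $- \frac{840425}{81} \approx -10376.0$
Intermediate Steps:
$W = \frac{617}{81}$ ($W = 8 - \frac{70 - 101}{-82 + 1} = 8 - - \frac{31}{-81} = 8 - \left(-31\right) \left(- \frac{1}{81}\right) = 8 - \frac{31}{81} = \frac{617}{81} \approx 7.6173$)
$M{\left(O \right)} = O \left(2 + O\right)$
$a = 4$ ($a = 4 - - 6 \left(- 2 \left(2 - 2\right)\right) 0 = 4 - - 6 \left(\left(-2\right) 0\right) 0 = 4 - \left(-6\right) 0 \cdot 0 = 4 - 0 \cdot 0 = 4 - 0 = 4 + 0 = 4$)
$J{\left(w,z \right)} = \frac{617}{81}$
$\left(-32\right) 12 \cdot 27 - J{\left(-193,a \right)} = \left(-32\right) 12 \cdot 27 - \frac{617}{81} = \left(-384\right) 27 - \frac{617}{81} = -10368 - \frac{617}{81} = - \frac{840425}{81}$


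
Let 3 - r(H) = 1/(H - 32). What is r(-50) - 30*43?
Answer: -105533/82 ≈ -1287.0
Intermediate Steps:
r(H) = 3 - 1/(-32 + H) (r(H) = 3 - 1/(H - 32) = 3 - 1/(-32 + H))
r(-50) - 30*43 = (-97 + 3*(-50))/(-32 - 50) - 30*43 = (-97 - 150)/(-82) - 1*1290 = -1/82*(-247) - 1290 = 247/82 - 1290 = -105533/82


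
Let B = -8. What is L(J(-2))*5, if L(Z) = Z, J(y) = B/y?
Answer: 20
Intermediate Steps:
J(y) = -8/y
L(J(-2))*5 = -8/(-2)*5 = -8*(-1/2)*5 = 4*5 = 20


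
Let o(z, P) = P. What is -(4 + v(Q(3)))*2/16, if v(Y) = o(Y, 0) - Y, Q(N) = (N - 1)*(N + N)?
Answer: 1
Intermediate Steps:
Q(N) = 2*N*(-1 + N) (Q(N) = (-1 + N)*(2*N) = 2*N*(-1 + N))
v(Y) = -Y (v(Y) = 0 - Y = -Y)
-(4 + v(Q(3)))*2/16 = -(4 - 2*3*(-1 + 3))*2/16 = -(4 - 2*3*2)*2*(1/16) = -(4 - 1*12)/8 = -(4 - 12)/8 = -(-8)/8 = -1*(-1) = 1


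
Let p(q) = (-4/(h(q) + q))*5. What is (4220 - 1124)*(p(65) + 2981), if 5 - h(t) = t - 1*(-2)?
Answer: 9208536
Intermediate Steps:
h(t) = 3 - t (h(t) = 5 - (t - 1*(-2)) = 5 - (t + 2) = 5 - (2 + t) = 5 + (-2 - t) = 3 - t)
p(q) = -20/3 (p(q) = (-4/((3 - q) + q))*5 = (-4/3)*5 = ((⅓)*(-4))*5 = -4/3*5 = -20/3)
(4220 - 1124)*(p(65) + 2981) = (4220 - 1124)*(-20/3 + 2981) = 3096*(8923/3) = 9208536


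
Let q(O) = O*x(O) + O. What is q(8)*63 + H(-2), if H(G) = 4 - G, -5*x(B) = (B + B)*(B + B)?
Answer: -126474/5 ≈ -25295.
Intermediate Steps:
x(B) = -4*B²/5 (x(B) = -(B + B)*(B + B)/5 = -2*B*2*B/5 = -4*B²/5)
q(O) = O - 4*O³/5 (q(O) = O*(-4*O²/5) + O = -4*O³/5 + O = O - 4*O³/5)
q(8)*63 + H(-2) = (8 - ⅘*8³)*63 + (4 - 1*(-2)) = (8 - ⅘*512)*63 + (4 + 2) = (8 - 2048/5)*63 + 6 = -2008/5*63 + 6 = -126504/5 + 6 = -126474/5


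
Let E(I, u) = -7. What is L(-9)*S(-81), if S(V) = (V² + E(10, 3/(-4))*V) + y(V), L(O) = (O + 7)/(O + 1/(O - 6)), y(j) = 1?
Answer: 106935/68 ≈ 1572.6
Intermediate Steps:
L(O) = (7 + O)/(O + 1/(-6 + O))
S(V) = 1 + V² - 7*V (S(V) = (V² - 7*V) + 1 = 1 + V² - 7*V)
L(-9)*S(-81) = ((-42 - 9 + (-9)²)/(1 + (-9)² - 6*(-9)))*(1 + (-81)² - 7*(-81)) = ((-42 - 9 + 81)/(1 + 81 + 54))*(1 + 6561 + 567) = (30/136)*7129 = ((1/136)*30)*7129 = (15/68)*7129 = 106935/68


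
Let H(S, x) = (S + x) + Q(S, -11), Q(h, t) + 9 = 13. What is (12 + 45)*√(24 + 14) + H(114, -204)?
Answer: -86 + 57*√38 ≈ 265.37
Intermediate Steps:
Q(h, t) = 4 (Q(h, t) = -9 + 13 = 4)
H(S, x) = 4 + S + x (H(S, x) = (S + x) + 4 = 4 + S + x)
(12 + 45)*√(24 + 14) + H(114, -204) = (12 + 45)*√(24 + 14) + (4 + 114 - 204) = 57*√38 - 86 = -86 + 57*√38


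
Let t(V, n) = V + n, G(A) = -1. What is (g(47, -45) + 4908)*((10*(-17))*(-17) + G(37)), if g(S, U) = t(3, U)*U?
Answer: 19639422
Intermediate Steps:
g(S, U) = U*(3 + U) (g(S, U) = (3 + U)*U = U*(3 + U))
(g(47, -45) + 4908)*((10*(-17))*(-17) + G(37)) = (-45*(3 - 45) + 4908)*((10*(-17))*(-17) - 1) = (-45*(-42) + 4908)*(-170*(-17) - 1) = (1890 + 4908)*(2890 - 1) = 6798*2889 = 19639422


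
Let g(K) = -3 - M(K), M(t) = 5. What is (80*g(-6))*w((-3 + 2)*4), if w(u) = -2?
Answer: 1280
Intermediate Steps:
g(K) = -8 (g(K) = -3 - 1*5 = -3 - 5 = -8)
(80*g(-6))*w((-3 + 2)*4) = (80*(-8))*(-2) = -640*(-2) = 1280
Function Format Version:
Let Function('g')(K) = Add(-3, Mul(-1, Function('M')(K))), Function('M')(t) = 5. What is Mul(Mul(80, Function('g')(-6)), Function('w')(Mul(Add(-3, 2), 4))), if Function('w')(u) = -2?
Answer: 1280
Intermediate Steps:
Function('g')(K) = -8 (Function('g')(K) = Add(-3, Mul(-1, 5)) = Add(-3, -5) = -8)
Mul(Mul(80, Function('g')(-6)), Function('w')(Mul(Add(-3, 2), 4))) = Mul(Mul(80, -8), -2) = Mul(-640, -2) = 1280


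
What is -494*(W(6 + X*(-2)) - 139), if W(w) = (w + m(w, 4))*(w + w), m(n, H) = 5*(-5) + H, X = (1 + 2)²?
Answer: -322582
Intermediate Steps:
X = 9 (X = 3² = 9)
m(n, H) = -25 + H
W(w) = 2*w*(-21 + w) (W(w) = (w + (-25 + 4))*(w + w) = (w - 21)*(2*w) = (-21 + w)*(2*w) = 2*w*(-21 + w))
-494*(W(6 + X*(-2)) - 139) = -494*(2*(6 + 9*(-2))*(-21 + (6 + 9*(-2))) - 139) = -494*(2*(6 - 18)*(-21 + (6 - 18)) - 139) = -494*(2*(-12)*(-21 - 12) - 139) = -494*(2*(-12)*(-33) - 139) = -494*(792 - 139) = -494*653 = -322582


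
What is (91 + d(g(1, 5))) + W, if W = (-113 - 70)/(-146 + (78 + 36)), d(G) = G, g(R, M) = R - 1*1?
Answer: 3095/32 ≈ 96.719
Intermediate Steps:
g(R, M) = -1 + R (g(R, M) = R - 1 = -1 + R)
W = 183/32 (W = -183/(-146 + 114) = -183/(-32) = -183*(-1/32) = 183/32 ≈ 5.7188)
(91 + d(g(1, 5))) + W = (91 + (-1 + 1)) + 183/32 = (91 + 0) + 183/32 = 91 + 183/32 = 3095/32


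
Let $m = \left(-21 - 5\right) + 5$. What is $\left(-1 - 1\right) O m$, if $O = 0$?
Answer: $0$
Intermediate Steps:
$m = -21$ ($m = -26 + 5 = -21$)
$\left(-1 - 1\right) O m = \left(-1 - 1\right) 0 \left(-21\right) = \left(-2\right) 0 \left(-21\right) = 0 \left(-21\right) = 0$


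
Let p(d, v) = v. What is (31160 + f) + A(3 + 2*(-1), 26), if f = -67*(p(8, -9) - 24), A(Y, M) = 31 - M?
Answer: 33376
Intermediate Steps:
f = 2211 (f = -67*(-9 - 24) = -67*(-33) = 2211)
(31160 + f) + A(3 + 2*(-1), 26) = (31160 + 2211) + (31 - 1*26) = 33371 + (31 - 26) = 33371 + 5 = 33376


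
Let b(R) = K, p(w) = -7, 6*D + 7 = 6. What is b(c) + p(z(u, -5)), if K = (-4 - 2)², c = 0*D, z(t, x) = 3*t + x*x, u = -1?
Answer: 29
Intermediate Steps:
D = -⅙ (D = -7/6 + (⅙)*6 = -7/6 + 1 = -⅙ ≈ -0.16667)
z(t, x) = x² + 3*t (z(t, x) = 3*t + x² = x² + 3*t)
c = 0 (c = 0*(-⅙) = 0)
K = 36 (K = (-6)² = 36)
b(R) = 36
b(c) + p(z(u, -5)) = 36 - 7 = 29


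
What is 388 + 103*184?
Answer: 19340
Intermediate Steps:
388 + 103*184 = 388 + 18952 = 19340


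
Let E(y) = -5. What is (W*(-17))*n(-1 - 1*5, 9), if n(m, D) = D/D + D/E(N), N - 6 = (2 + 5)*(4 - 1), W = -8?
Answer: -544/5 ≈ -108.80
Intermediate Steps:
N = 27 (N = 6 + (2 + 5)*(4 - 1) = 6 + 7*3 = 6 + 21 = 27)
n(m, D) = 1 - D/5 (n(m, D) = D/D + D/(-5) = 1 + D*(-1/5) = 1 - D/5)
(W*(-17))*n(-1 - 1*5, 9) = (-8*(-17))*(1 - 1/5*9) = 136*(1 - 9/5) = 136*(-4/5) = -544/5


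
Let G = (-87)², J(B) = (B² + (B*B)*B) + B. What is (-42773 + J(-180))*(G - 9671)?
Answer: 12281046406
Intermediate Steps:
J(B) = B + B² + B³ (J(B) = (B² + B²*B) + B = (B² + B³) + B = B + B² + B³)
G = 7569
(-42773 + J(-180))*(G - 9671) = (-42773 - 180*(1 - 180 + (-180)²))*(7569 - 9671) = (-42773 - 180*(1 - 180 + 32400))*(-2102) = (-42773 - 180*32221)*(-2102) = (-42773 - 5799780)*(-2102) = -5842553*(-2102) = 12281046406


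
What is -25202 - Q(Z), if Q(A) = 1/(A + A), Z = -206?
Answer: -10383223/412 ≈ -25202.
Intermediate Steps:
Q(A) = 1/(2*A)
-25202 - Q(Z) = -25202 - 1/(2*(-206)) = -25202 - (-1)/(2*206) = -25202 - 1*(-1/412) = -25202 + 1/412 = -10383223/412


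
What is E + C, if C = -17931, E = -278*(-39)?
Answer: -7089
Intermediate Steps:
E = 10842
E + C = 10842 - 17931 = -7089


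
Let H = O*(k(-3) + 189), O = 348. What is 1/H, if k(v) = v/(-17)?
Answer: 17/1119168 ≈ 1.5190e-5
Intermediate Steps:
k(v) = -v/17 (k(v) = v*(-1/17) = -v/17)
H = 1119168/17 (H = 348*(-1/17*(-3) + 189) = 348*(3/17 + 189) = 348*(3216/17) = 1119168/17 ≈ 65833.)
1/H = 1/(1119168/17) = 17/1119168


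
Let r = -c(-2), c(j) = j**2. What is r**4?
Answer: 256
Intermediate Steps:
r = -4 (r = -1*(-2)**2 = -1*4 = -4)
r**4 = (-4)**4 = 256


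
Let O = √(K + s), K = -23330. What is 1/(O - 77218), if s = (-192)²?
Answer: -38609/2981302995 - √13534/5962605990 ≈ -1.2970e-5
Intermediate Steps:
s = 36864
O = √13534 (O = √(-23330 + 36864) = √13534 ≈ 116.34)
1/(O - 77218) = 1/(√13534 - 77218) = 1/(-77218 + √13534)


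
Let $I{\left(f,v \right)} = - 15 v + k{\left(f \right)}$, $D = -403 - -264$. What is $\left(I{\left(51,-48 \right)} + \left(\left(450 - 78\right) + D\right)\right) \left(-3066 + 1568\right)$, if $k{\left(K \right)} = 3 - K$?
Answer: $-1355690$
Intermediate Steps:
$D = -139$ ($D = -403 + 264 = -139$)
$I{\left(f,v \right)} = 3 - f - 15 v$ ($I{\left(f,v \right)} = - 15 v - \left(-3 + f\right) = 3 - f - 15 v$)
$\left(I{\left(51,-48 \right)} + \left(\left(450 - 78\right) + D\right)\right) \left(-3066 + 1568\right) = \left(\left(3 - 51 - -720\right) + \left(\left(450 - 78\right) - 139\right)\right) \left(-3066 + 1568\right) = \left(\left(3 - 51 + 720\right) + \left(372 - 139\right)\right) \left(-1498\right) = \left(672 + 233\right) \left(-1498\right) = 905 \left(-1498\right) = -1355690$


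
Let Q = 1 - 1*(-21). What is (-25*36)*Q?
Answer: -19800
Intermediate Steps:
Q = 22 (Q = 1 + 21 = 22)
(-25*36)*Q = -25*36*22 = -900*22 = -19800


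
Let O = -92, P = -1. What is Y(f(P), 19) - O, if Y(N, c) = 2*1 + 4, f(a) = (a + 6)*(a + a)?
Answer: 98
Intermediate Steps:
f(a) = 2*a*(6 + a) (f(a) = (6 + a)*(2*a) = 2*a*(6 + a))
Y(N, c) = 6 (Y(N, c) = 2 + 4 = 6)
Y(f(P), 19) - O = 6 - 1*(-92) = 6 + 92 = 98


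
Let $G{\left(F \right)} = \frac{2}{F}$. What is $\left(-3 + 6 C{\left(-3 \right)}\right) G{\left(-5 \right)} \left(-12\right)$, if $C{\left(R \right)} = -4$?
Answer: $- \frac{648}{5} \approx -129.6$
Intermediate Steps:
$\left(-3 + 6 C{\left(-3 \right)}\right) G{\left(-5 \right)} \left(-12\right) = \left(-3 + 6 \left(-4\right)\right) \frac{2}{-5} \left(-12\right) = \left(-3 - 24\right) 2 \left(- \frac{1}{5}\right) \left(-12\right) = \left(-27\right) \left(- \frac{2}{5}\right) \left(-12\right) = \frac{54}{5} \left(-12\right) = - \frac{648}{5}$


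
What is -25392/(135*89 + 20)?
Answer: -25392/12035 ≈ -2.1098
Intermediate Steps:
-25392/(135*89 + 20) = -25392/(12015 + 20) = -25392/12035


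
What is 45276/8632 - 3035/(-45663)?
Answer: 523409027/98540754 ≈ 5.3116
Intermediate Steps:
45276/8632 - 3035/(-45663) = 45276*(1/8632) - 3035*(-1/45663) = 11319/2158 + 3035/45663 = 523409027/98540754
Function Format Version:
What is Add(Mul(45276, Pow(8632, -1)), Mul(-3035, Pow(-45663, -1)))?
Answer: Rational(523409027, 98540754) ≈ 5.3116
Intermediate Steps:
Add(Mul(45276, Pow(8632, -1)), Mul(-3035, Pow(-45663, -1))) = Add(Mul(45276, Rational(1, 8632)), Mul(-3035, Rational(-1, 45663))) = Add(Rational(11319, 2158), Rational(3035, 45663)) = Rational(523409027, 98540754)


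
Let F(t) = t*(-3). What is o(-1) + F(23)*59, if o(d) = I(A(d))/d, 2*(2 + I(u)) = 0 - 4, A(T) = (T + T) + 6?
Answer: -4067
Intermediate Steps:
A(T) = 6 + 2*T (A(T) = 2*T + 6 = 6 + 2*T)
F(t) = -3*t
I(u) = -4 (I(u) = -2 + (0 - 4)/2 = -2 + (1/2)*(-4) = -2 - 2 = -4)
o(d) = -4/d
o(-1) + F(23)*59 = -4/(-1) - 3*23*59 = -4*(-1) - 69*59 = 4 - 4071 = -4067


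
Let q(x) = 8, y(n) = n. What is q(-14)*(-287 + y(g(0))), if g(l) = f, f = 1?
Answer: -2288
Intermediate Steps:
g(l) = 1
q(-14)*(-287 + y(g(0))) = 8*(-287 + 1) = 8*(-286) = -2288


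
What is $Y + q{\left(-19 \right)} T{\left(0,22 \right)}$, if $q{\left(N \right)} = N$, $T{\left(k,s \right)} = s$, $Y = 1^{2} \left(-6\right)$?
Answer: $-424$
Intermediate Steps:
$Y = -6$ ($Y = 1 \left(-6\right) = -6$)
$Y + q{\left(-19 \right)} T{\left(0,22 \right)} = -6 - 418 = -424$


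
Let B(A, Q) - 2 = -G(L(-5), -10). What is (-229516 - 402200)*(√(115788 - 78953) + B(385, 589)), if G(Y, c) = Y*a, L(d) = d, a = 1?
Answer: -4422012 - 631716*√36835 ≈ -1.2566e+8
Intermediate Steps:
G(Y, c) = Y (G(Y, c) = Y*1 = Y)
B(A, Q) = 7 (B(A, Q) = 2 - 1*(-5) = 2 + 5 = 7)
(-229516 - 402200)*(√(115788 - 78953) + B(385, 589)) = (-229516 - 402200)*(√(115788 - 78953) + 7) = -631716*(√36835 + 7) = -631716*(7 + √36835) = -4422012 - 631716*√36835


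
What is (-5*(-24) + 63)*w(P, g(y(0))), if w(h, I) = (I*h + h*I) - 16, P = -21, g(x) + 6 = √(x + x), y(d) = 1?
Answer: 43188 - 7686*√2 ≈ 32318.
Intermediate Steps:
g(x) = -6 + √2*√x (g(x) = -6 + √(x + x) = -6 + √(2*x) = -6 + √2*√x)
w(h, I) = -16 + 2*I*h (w(h, I) = (I*h + I*h) - 16 = 2*I*h - 16 = -16 + 2*I*h)
(-5*(-24) + 63)*w(P, g(y(0))) = (-5*(-24) + 63)*(-16 + 2*(-6 + √2*√1)*(-21)) = (120 + 63)*(-16 + 2*(-6 + √2*1)*(-21)) = 183*(-16 + 2*(-6 + √2)*(-21)) = 183*(-16 + (252 - 42*√2)) = 183*(236 - 42*√2) = 43188 - 7686*√2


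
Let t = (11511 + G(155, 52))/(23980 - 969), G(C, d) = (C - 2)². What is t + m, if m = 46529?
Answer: 1070713739/23011 ≈ 46531.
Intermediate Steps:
G(C, d) = (-2 + C)²
t = 34920/23011 (t = (11511 + (-2 + 155)²)/(23980 - 969) = (11511 + 153²)/23011 = (11511 + 23409)*(1/23011) = 34920*(1/23011) = 34920/23011 ≈ 1.5175)
t + m = 34920/23011 + 46529 = 1070713739/23011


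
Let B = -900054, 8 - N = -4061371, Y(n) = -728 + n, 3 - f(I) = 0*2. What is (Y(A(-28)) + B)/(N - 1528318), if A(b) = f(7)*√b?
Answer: -900782/2533061 + 6*I*√7/2533061 ≈ -0.35561 + 6.2669e-6*I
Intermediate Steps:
f(I) = 3 (f(I) = 3 - 0*2 = 3 - 1*0 = 3 + 0 = 3)
A(b) = 3*√b
N = 4061379 (N = 8 - 1*(-4061371) = 8 + 4061371 = 4061379)
(Y(A(-28)) + B)/(N - 1528318) = ((-728 + 3*√(-28)) - 900054)/(4061379 - 1528318) = ((-728 + 3*(2*I*√7)) - 900054)/2533061 = ((-728 + 6*I*√7) - 900054)*(1/2533061) = (-900782 + 6*I*√7)*(1/2533061) = -900782/2533061 + 6*I*√7/2533061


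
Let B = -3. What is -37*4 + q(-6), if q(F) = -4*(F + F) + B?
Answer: -103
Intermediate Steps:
q(F) = -3 - 8*F (q(F) = -4*(F + F) - 3 = -8*F - 3 = -3 - 8*F)
-37*4 + q(-6) = -37*4 + (-3 - 8*(-6)) = -148 + (-3 + 48) = -148 + 45 = -103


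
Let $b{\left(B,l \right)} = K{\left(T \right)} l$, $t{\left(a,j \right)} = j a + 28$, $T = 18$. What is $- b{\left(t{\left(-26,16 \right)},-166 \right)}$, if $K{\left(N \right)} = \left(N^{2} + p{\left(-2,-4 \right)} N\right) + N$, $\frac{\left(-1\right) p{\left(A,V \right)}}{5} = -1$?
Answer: $71712$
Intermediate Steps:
$p{\left(A,V \right)} = 5$ ($p{\left(A,V \right)} = \left(-5\right) \left(-1\right) = 5$)
$t{\left(a,j \right)} = 28 + a j$ ($t{\left(a,j \right)} = a j + 28 = 28 + a j$)
$K{\left(N \right)} = N^{2} + 6 N$ ($K{\left(N \right)} = \left(N^{2} + 5 N\right) + N = N^{2} + 6 N$)
$b{\left(B,l \right)} = 432 l$ ($b{\left(B,l \right)} = 18 \left(6 + 18\right) l = 18 \cdot 24 l = 432 l$)
$- b{\left(t{\left(-26,16 \right)},-166 \right)} = - 432 \left(-166\right) = \left(-1\right) \left(-71712\right) = 71712$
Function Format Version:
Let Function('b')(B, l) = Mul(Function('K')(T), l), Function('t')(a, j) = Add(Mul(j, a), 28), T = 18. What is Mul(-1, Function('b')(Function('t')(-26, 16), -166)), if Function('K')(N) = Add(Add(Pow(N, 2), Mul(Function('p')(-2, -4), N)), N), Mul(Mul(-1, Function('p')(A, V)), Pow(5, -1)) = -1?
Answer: 71712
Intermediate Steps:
Function('p')(A, V) = 5 (Function('p')(A, V) = Mul(-5, -1) = 5)
Function('t')(a, j) = Add(28, Mul(a, j)) (Function('t')(a, j) = Add(Mul(a, j), 28) = Add(28, Mul(a, j)))
Function('K')(N) = Add(Pow(N, 2), Mul(6, N)) (Function('K')(N) = Add(Add(Pow(N, 2), Mul(5, N)), N) = Add(Pow(N, 2), Mul(6, N)))
Function('b')(B, l) = Mul(432, l) (Function('b')(B, l) = Mul(Mul(18, Add(6, 18)), l) = Mul(Mul(18, 24), l) = Mul(432, l))
Mul(-1, Function('b')(Function('t')(-26, 16), -166)) = Mul(-1, Mul(432, -166)) = Mul(-1, -71712) = 71712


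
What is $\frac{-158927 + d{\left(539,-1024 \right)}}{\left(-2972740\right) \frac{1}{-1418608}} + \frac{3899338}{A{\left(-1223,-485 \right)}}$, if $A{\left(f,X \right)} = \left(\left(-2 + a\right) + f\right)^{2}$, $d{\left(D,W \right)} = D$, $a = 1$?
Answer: $- \frac{42076787336914123}{556710965280} \approx -75581.0$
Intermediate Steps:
$A{\left(f,X \right)} = \left(-1 + f\right)^{2}$ ($A{\left(f,X \right)} = \left(\left(-2 + 1\right) + f\right)^{2} = \left(-1 + f\right)^{2}$)
$\frac{-158927 + d{\left(539,-1024 \right)}}{\left(-2972740\right) \frac{1}{-1418608}} + \frac{3899338}{A{\left(-1223,-485 \right)}} = \frac{-158927 + 539}{\left(-2972740\right) \frac{1}{-1418608}} + \frac{3899338}{\left(-1 - 1223\right)^{2}} = - \frac{158388}{\left(-2972740\right) \left(- \frac{1}{1418608}\right)} + \frac{3899338}{\left(-1224\right)^{2}} = - \frac{158388}{\frac{743185}{354652}} + \frac{3899338}{1498176} = \left(-158388\right) \frac{354652}{743185} + 3899338 \cdot \frac{1}{1498176} = - \frac{56172620976}{743185} + \frac{1949669}{749088} = - \frac{42076787336914123}{556710965280}$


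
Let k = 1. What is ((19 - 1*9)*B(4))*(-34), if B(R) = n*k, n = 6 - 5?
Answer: -340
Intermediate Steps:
n = 1
B(R) = 1 (B(R) = 1*1 = 1)
((19 - 1*9)*B(4))*(-34) = ((19 - 1*9)*1)*(-34) = ((19 - 9)*1)*(-34) = (10*1)*(-34) = 10*(-34) = -340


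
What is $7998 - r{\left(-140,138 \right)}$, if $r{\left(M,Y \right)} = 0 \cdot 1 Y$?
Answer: $7998$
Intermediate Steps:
$r{\left(M,Y \right)} = 0$ ($r{\left(M,Y \right)} = 0 Y = 0$)
$7998 - r{\left(-140,138 \right)} = 7998 - 0 = 7998 + 0 = 7998$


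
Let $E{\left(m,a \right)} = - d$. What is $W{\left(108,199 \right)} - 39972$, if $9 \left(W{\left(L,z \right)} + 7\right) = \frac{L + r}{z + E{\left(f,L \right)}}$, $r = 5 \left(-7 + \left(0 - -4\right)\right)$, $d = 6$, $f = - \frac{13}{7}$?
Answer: $- \frac{23147810}{579} \approx -39979.0$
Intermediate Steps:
$f = - \frac{13}{7}$ ($f = \left(-13\right) \frac{1}{7} = - \frac{13}{7} \approx -1.8571$)
$E{\left(m,a \right)} = -6$ ($E{\left(m,a \right)} = \left(-1\right) 6 = -6$)
$r = -15$ ($r = 5 \left(-7 + \left(0 + 4\right)\right) = 5 \left(-7 + 4\right) = 5 \left(-3\right) = -15$)
$W{\left(L,z \right)} = -7 + \frac{-15 + L}{9 \left(-6 + z\right)}$ ($W{\left(L,z \right)} = -7 + \frac{\left(L - 15\right) \frac{1}{z - 6}}{9} = -7 + \frac{\left(-15 + L\right) \frac{1}{-6 + z}}{9} = -7 + \frac{\frac{1}{-6 + z} \left(-15 + L\right)}{9} = -7 + \frac{-15 + L}{9 \left(-6 + z\right)}$)
$W{\left(108,199 \right)} - 39972 = \frac{363 + 108 - 12537}{9 \left(-6 + 199\right)} - 39972 = \frac{363 + 108 - 12537}{9 \cdot 193} - 39972 = \frac{1}{9} \cdot \frac{1}{193} \left(-12066\right) - 39972 = - \frac{4022}{579} - 39972 = - \frac{23147810}{579}$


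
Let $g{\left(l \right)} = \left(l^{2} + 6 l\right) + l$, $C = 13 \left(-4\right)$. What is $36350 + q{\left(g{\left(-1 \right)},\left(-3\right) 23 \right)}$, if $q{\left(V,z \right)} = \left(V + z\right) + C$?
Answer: $36223$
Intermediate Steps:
$C = -52$
$g{\left(l \right)} = l^{2} + 7 l$
$q{\left(V,z \right)} = -52 + V + z$ ($q{\left(V,z \right)} = \left(V + z\right) - 52 = -52 + V + z$)
$36350 + q{\left(g{\left(-1 \right)},\left(-3\right) 23 \right)} = 36350 - 127 = 36223$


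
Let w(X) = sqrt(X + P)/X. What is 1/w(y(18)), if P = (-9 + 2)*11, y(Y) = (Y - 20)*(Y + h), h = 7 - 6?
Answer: 38*I*sqrt(115)/115 ≈ 3.5435*I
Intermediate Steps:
h = 1
y(Y) = (1 + Y)*(-20 + Y) (y(Y) = (Y - 20)*(Y + 1) = (-20 + Y)*(1 + Y) = (1 + Y)*(-20 + Y))
P = -77 (P = -7*11 = -77)
w(X) = sqrt(-77 + X)/X (w(X) = sqrt(X - 77)/X = sqrt(-77 + X)/X)
1/w(y(18)) = 1/(sqrt(-77 + (-20 + 18**2 - 19*18))/(-20 + 18**2 - 19*18)) = 1/(sqrt(-77 + (-20 + 324 - 342))/(-20 + 324 - 342)) = 1/(sqrt(-77 - 38)/(-38)) = 1/(-I*sqrt(115)/38) = 38*I*sqrt(115)/115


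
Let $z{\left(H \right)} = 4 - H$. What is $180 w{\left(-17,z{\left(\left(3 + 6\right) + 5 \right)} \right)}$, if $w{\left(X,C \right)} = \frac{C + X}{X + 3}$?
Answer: $\frac{2430}{7} \approx 347.14$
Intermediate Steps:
$w{\left(X,C \right)} = \frac{C + X}{3 + X}$
$180 w{\left(-17,z{\left(\left(3 + 6\right) + 5 \right)} \right)} = 180 \frac{\left(4 - \left(\left(3 + 6\right) + 5\right)\right) - 17}{3 - 17} = 180 \frac{\left(4 - \left(9 + 5\right)\right) - 17}{-14} = 180 \left(- \frac{\left(4 - 14\right) - 17}{14}\right) = 180 \left(- \frac{-10 - 17}{14}\right) = 180 \left(\left(- \frac{1}{14}\right) \left(-27\right)\right) = 180 \cdot \frac{27}{14} = \frac{2430}{7}$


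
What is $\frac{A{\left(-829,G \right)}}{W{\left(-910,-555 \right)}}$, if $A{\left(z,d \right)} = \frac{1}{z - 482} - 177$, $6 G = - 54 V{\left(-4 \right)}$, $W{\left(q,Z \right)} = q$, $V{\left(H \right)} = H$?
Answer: $\frac{116024}{596505} \approx 0.19451$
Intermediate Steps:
$G = 36$ ($G = \frac{\left(-54\right) \left(-4\right)}{6} = \frac{1}{6} \cdot 216 = 36$)
$A{\left(z,d \right)} = -177 + \frac{1}{-482 + z}$ ($A{\left(z,d \right)} = \frac{1}{-482 + z} - 177 = -177 + \frac{1}{-482 + z}$)
$\frac{A{\left(-829,G \right)}}{W{\left(-910,-555 \right)}} = \frac{\frac{1}{-482 - 829} \left(85315 - -146733\right)}{-910} = \frac{85315 + 146733}{-1311} \left(- \frac{1}{910}\right) = \left(- \frac{1}{1311}\right) 232048 \left(- \frac{1}{910}\right) = \left(- \frac{232048}{1311}\right) \left(- \frac{1}{910}\right) = \frac{116024}{596505}$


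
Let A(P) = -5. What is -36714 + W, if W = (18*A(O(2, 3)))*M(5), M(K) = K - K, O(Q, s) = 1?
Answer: -36714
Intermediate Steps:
M(K) = 0
W = 0 (W = (18*(-5))*0 = -90*0 = 0)
-36714 + W = -36714 + 0 = -36714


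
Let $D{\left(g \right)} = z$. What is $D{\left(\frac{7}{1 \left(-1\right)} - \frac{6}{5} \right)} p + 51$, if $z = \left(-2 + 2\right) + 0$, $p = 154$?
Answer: $51$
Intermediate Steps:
$z = 0$ ($z = 0 + 0 = 0$)
$D{\left(g \right)} = 0$
$D{\left(\frac{7}{1 \left(-1\right)} - \frac{6}{5} \right)} p + 51 = 0 \cdot 154 + 51 = 0 + 51 = 51$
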